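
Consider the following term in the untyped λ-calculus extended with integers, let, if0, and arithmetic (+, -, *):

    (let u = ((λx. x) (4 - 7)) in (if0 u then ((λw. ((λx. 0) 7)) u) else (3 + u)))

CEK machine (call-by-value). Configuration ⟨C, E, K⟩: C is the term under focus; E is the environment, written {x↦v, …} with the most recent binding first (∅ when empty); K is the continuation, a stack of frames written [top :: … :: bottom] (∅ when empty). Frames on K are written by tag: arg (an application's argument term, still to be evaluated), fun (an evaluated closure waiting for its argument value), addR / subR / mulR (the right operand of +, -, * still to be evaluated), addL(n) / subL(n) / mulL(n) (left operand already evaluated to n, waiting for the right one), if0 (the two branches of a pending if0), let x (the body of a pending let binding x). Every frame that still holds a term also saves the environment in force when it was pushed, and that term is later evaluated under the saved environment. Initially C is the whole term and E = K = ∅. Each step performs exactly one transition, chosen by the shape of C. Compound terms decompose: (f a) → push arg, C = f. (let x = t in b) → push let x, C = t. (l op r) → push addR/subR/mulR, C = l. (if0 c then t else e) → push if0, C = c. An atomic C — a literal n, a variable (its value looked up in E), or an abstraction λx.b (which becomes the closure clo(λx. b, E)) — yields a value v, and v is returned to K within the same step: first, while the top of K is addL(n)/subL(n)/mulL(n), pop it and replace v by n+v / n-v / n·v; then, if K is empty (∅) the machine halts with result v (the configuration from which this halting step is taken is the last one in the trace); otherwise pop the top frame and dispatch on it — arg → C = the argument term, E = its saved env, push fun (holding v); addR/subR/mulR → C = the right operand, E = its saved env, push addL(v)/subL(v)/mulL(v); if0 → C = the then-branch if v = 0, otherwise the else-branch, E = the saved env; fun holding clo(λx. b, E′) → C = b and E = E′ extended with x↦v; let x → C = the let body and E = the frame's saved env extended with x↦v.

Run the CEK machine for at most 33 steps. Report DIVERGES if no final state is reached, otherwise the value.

Answer: 0

Execution trace:
[0] <C=(let u = ((λx. x) (4 - 7)) in (if0 u then ((λw. ((λx. 0) 7)) u) else (3 + u))), E=∅, K=∅>
[1] <C=((λx. x) (4 - 7)), E=∅, K=[let u]>
[2] <C=(λx. x), E=∅, K=[arg :: let u]>
[3] <C=(4 - 7), E=∅, K=[fun :: let u]>
[4] <C=4, E=∅, K=[subR :: fun :: let u]>
[5] <C=7, E=∅, K=[subL(4) :: fun :: let u]>
[6] <C=x, E={x↦-3}, K=[let u]>
[7] <C=(if0 u then ((λw. ((λx. 0) 7)) u) else (3 + u)), E={u↦-3}, K=∅>
[8] <C=u, E={u↦-3}, K=[if0]>
[9] <C=(3 + u), E={u↦-3}, K=∅>
[10] <C=3, E={u↦-3}, K=[addR]>
[11] <C=u, E={u↦-3}, K=[addL(3)]>
→ final value 0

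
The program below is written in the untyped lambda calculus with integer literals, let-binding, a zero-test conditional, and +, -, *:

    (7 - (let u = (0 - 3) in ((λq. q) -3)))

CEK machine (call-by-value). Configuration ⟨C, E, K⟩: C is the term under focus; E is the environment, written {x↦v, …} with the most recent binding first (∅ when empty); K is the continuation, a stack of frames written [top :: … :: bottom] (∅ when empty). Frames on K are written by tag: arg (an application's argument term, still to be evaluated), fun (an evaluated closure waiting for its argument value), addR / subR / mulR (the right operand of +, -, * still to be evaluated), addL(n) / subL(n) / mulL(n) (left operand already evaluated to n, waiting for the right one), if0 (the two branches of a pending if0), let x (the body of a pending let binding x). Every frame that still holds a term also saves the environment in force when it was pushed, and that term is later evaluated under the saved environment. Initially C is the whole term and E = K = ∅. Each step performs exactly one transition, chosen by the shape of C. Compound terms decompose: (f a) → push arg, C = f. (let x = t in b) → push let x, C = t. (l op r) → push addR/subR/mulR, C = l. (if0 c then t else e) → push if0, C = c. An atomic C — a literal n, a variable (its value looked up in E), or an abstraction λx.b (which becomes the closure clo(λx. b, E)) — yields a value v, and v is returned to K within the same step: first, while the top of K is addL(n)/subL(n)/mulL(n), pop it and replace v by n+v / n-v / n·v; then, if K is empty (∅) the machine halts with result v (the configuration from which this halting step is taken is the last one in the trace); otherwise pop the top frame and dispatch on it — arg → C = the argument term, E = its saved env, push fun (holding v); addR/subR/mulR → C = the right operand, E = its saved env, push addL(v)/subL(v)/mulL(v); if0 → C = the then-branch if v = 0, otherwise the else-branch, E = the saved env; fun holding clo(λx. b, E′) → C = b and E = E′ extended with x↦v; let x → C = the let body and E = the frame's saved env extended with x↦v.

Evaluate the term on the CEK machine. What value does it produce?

0. <C=(7 - (let u = (0 - 3) in ((λq. q) -3))), E=∅, K=∅>
1. <C=7, E=∅, K=[subR]>
2. <C=(let u = (0 - 3) in ((λq. q) -3)), E=∅, K=[subL(7)]>
3. <C=(0 - 3), E=∅, K=[let u :: subL(7)]>
4. <C=0, E=∅, K=[subR :: let u :: subL(7)]>
5. <C=3, E=∅, K=[subL(0) :: let u :: subL(7)]>
6. <C=((λq. q) -3), E={u↦-3}, K=[subL(7)]>
7. <C=(λq. q), E={u↦-3}, K=[arg :: subL(7)]>
8. <C=-3, E={u↦-3}, K=[fun :: subL(7)]>
9. <C=q, E={q↦-3, u↦-3}, K=[subL(7)]>
→ final value 10

Answer: 10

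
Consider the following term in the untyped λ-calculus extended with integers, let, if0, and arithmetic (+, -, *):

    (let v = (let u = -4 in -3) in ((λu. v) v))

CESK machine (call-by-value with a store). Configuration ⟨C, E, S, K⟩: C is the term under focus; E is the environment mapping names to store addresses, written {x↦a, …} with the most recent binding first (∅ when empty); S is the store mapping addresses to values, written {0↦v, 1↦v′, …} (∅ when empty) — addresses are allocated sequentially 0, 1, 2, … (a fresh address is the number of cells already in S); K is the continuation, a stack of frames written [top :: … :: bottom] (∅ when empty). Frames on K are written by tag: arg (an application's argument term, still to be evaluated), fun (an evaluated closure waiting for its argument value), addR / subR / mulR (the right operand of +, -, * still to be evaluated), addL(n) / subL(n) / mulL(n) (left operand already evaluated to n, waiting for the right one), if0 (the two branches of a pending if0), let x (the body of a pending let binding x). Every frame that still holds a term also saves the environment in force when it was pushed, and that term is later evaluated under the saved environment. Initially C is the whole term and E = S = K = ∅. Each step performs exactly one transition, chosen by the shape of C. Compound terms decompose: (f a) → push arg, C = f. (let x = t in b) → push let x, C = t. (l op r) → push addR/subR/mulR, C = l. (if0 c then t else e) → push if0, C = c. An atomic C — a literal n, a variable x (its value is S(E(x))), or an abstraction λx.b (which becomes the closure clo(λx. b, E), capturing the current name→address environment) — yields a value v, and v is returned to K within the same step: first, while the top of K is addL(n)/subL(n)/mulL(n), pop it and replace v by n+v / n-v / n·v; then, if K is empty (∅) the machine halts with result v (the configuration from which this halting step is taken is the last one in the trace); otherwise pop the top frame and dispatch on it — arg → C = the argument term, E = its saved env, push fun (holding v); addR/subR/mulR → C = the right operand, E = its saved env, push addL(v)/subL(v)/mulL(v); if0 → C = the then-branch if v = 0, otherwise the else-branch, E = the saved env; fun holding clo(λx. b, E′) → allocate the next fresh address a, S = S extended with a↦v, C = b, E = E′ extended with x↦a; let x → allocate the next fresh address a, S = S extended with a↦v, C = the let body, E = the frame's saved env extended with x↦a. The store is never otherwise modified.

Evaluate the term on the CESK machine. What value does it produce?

Answer: -3

Execution trace:
0. ⟨C=(let v = (let u = -4 in -3) in ((λu. v) v)); E=∅; S=∅; K=∅⟩
1. ⟨C=(let u = -4 in -3); E=∅; S=∅; K=[let v]⟩
2. ⟨C=-4; E=∅; S=∅; K=[let u :: let v]⟩
3. ⟨C=-3; E={u↦0}; S={0↦-4}; K=[let v]⟩
4. ⟨C=((λu. v) v); E={v↦1}; S={0↦-4, 1↦-3}; K=∅⟩
5. ⟨C=(λu. v); E={v↦1}; S={0↦-4, 1↦-3}; K=[arg]⟩
6. ⟨C=v; E={v↦1}; S={0↦-4, 1↦-3}; K=[fun]⟩
7. ⟨C=v; E={u↦2, v↦1}; S={0↦-4, 1↦-3, 2↦-3}; K=∅⟩
→ final value -3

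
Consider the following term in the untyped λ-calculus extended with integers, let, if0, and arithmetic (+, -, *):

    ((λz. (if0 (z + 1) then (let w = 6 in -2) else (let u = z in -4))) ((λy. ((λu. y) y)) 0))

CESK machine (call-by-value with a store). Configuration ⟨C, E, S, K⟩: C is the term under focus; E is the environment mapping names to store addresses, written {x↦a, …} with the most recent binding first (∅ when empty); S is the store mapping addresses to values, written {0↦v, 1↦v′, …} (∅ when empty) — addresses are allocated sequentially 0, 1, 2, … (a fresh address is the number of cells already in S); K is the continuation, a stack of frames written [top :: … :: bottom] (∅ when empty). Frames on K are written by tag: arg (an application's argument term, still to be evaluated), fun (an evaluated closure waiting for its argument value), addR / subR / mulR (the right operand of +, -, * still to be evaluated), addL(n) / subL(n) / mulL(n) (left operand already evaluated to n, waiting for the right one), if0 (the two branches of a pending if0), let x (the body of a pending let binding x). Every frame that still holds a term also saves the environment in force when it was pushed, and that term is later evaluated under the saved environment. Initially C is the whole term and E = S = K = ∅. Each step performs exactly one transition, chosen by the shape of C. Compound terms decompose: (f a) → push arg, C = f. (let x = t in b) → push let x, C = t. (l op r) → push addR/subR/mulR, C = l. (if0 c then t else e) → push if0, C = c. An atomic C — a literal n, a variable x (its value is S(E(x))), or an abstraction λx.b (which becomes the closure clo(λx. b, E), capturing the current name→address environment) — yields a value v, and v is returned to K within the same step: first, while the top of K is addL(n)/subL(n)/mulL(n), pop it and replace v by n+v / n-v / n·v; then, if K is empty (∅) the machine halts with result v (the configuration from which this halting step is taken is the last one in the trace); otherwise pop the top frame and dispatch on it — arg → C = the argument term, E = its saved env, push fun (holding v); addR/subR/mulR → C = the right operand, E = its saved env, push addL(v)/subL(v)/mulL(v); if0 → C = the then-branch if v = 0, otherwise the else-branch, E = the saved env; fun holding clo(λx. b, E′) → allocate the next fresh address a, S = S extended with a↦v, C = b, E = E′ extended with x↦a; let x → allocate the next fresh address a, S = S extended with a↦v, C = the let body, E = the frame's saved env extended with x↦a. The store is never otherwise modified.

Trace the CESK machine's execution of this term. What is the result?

Answer: -4

Execution trace:
0. ⟨C=((λz. (if0 (z + 1) then (let w = 6 in -2) else (let u = z in -4))) ((λy. ((λu. y) y)) 0)); E=∅; S=∅; K=∅⟩
1. ⟨C=(λz. (if0 (z + 1) then (let w = 6 in -2) else (let u = z in -4))); E=∅; S=∅; K=[arg]⟩
2. ⟨C=((λy. ((λu. y) y)) 0); E=∅; S=∅; K=[fun]⟩
3. ⟨C=(λy. ((λu. y) y)); E=∅; S=∅; K=[arg :: fun]⟩
4. ⟨C=0; E=∅; S=∅; K=[fun :: fun]⟩
5. ⟨C=((λu. y) y); E={y↦0}; S={0↦0}; K=[fun]⟩
6. ⟨C=(λu. y); E={y↦0}; S={0↦0}; K=[arg :: fun]⟩
7. ⟨C=y; E={y↦0}; S={0↦0}; K=[fun :: fun]⟩
8. ⟨C=y; E={u↦1, y↦0}; S={0↦0, 1↦0}; K=[fun]⟩
9. ⟨C=(if0 (z + 1) then (let w = 6 in -2) else (let u = z in -4)); E={z↦2}; S={0↦0, 1↦0, 2↦0}; K=∅⟩
10. ⟨C=(z + 1); E={z↦2}; S={0↦0, 1↦0, 2↦0}; K=[if0]⟩
11. ⟨C=z; E={z↦2}; S={0↦0, 1↦0, 2↦0}; K=[addR :: if0]⟩
12. ⟨C=1; E={z↦2}; S={0↦0, 1↦0, 2↦0}; K=[addL(0) :: if0]⟩
13. ⟨C=(let u = z in -4); E={z↦2}; S={0↦0, 1↦0, 2↦0}; K=∅⟩
14. ⟨C=z; E={z↦2}; S={0↦0, 1↦0, 2↦0}; K=[let u]⟩
15. ⟨C=-4; E={u↦3, z↦2}; S={0↦0, 1↦0, 2↦0, 3↦0}; K=∅⟩
→ final value -4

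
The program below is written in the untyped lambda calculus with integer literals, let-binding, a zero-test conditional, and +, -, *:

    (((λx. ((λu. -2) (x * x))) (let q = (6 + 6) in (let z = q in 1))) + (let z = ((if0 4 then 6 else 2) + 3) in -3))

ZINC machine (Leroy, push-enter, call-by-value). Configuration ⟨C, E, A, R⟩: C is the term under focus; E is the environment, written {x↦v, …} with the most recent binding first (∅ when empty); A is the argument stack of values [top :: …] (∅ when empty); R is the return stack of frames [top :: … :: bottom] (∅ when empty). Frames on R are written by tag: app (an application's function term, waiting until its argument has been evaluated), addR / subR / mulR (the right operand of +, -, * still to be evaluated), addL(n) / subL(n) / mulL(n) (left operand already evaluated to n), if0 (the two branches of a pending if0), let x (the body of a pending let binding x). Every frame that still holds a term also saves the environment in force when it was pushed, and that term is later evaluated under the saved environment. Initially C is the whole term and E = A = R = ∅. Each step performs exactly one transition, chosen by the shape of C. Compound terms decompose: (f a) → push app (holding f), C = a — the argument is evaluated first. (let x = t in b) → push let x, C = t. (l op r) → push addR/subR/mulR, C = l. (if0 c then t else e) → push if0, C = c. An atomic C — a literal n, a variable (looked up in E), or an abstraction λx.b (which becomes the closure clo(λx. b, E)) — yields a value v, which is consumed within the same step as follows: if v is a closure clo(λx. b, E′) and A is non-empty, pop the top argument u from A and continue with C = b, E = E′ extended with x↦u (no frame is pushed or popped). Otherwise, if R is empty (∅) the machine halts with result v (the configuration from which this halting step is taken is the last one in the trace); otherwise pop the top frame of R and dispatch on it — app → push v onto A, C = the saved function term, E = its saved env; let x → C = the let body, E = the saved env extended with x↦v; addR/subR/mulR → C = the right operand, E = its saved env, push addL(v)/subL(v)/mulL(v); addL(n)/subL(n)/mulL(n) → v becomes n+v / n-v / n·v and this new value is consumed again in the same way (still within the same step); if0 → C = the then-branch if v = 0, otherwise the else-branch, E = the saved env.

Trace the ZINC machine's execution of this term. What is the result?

t=0: <C=(((λx. ((λu. -2) (x * x))) (let q = (6 + 6) in (let z = q in 1))) + (let z = ((if0 4 then 6 else 2) + 3) in -3)), E=∅, A=∅, R=∅>
t=1: <C=((λx. ((λu. -2) (x * x))) (let q = (6 + 6) in (let z = q in 1))), E=∅, A=∅, R=[addR]>
t=2: <C=(let q = (6 + 6) in (let z = q in 1)), E=∅, A=∅, R=[app :: addR]>
t=3: <C=(6 + 6), E=∅, A=∅, R=[let q :: app :: addR]>
t=4: <C=6, E=∅, A=∅, R=[addR :: let q :: app :: addR]>
t=5: <C=6, E=∅, A=∅, R=[addL(6) :: let q :: app :: addR]>
t=6: <C=(let z = q in 1), E={q↦12}, A=∅, R=[app :: addR]>
t=7: <C=q, E={q↦12}, A=∅, R=[let z :: app :: addR]>
t=8: <C=1, E={z↦12, q↦12}, A=∅, R=[app :: addR]>
t=9: <C=(λx. ((λu. -2) (x * x))), E=∅, A=[1], R=[addR]>
t=10: <C=((λu. -2) (x * x)), E={x↦1}, A=∅, R=[addR]>
t=11: <C=(x * x), E={x↦1}, A=∅, R=[app :: addR]>
t=12: <C=x, E={x↦1}, A=∅, R=[mulR :: app :: addR]>
t=13: <C=x, E={x↦1}, A=∅, R=[mulL(1) :: app :: addR]>
t=14: <C=(λu. -2), E={x↦1}, A=[1], R=[addR]>
t=15: <C=-2, E={u↦1, x↦1}, A=∅, R=[addR]>
t=16: <C=(let z = ((if0 4 then 6 else 2) + 3) in -3), E=∅, A=∅, R=[addL(-2)]>
t=17: <C=((if0 4 then 6 else 2) + 3), E=∅, A=∅, R=[let z :: addL(-2)]>
t=18: <C=(if0 4 then 6 else 2), E=∅, A=∅, R=[addR :: let z :: addL(-2)]>
t=19: <C=4, E=∅, A=∅, R=[if0 :: addR :: let z :: addL(-2)]>
t=20: <C=2, E=∅, A=∅, R=[addR :: let z :: addL(-2)]>
t=21: <C=3, E=∅, A=∅, R=[addL(2) :: let z :: addL(-2)]>
t=22: <C=-3, E={z↦5}, A=∅, R=[addL(-2)]>
→ final value -5

Answer: -5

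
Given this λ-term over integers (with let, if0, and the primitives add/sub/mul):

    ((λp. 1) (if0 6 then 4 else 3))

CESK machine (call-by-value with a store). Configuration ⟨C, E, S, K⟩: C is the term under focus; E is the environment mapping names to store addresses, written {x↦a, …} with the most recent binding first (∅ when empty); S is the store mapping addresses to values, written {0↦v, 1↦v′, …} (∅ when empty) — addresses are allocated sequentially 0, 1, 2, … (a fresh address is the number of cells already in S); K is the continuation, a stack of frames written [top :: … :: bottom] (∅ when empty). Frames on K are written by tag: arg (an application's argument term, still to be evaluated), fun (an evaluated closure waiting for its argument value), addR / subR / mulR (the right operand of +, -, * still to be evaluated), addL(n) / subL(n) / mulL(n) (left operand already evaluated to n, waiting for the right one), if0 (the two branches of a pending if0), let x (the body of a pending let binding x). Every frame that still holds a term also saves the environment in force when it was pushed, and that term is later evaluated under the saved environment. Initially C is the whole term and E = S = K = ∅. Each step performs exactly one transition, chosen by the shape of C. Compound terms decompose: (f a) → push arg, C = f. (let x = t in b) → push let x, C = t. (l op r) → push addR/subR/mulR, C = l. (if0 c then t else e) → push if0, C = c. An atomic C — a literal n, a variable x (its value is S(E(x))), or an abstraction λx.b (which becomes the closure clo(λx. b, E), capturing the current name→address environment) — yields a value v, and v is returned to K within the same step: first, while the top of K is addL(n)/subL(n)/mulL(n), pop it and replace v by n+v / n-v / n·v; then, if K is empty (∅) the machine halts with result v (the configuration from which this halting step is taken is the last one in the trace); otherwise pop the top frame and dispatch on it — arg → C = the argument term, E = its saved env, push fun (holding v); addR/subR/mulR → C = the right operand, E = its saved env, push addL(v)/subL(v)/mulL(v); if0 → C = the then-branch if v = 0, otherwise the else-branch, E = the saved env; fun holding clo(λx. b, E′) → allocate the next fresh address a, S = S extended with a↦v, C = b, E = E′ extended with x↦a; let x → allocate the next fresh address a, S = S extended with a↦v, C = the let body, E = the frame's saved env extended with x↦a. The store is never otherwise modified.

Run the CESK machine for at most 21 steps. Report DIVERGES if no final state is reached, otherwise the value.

[0] ⟨C=((λp. 1) (if0 6 then 4 else 3)); E=∅; S=∅; K=∅⟩
[1] ⟨C=(λp. 1); E=∅; S=∅; K=[arg]⟩
[2] ⟨C=(if0 6 then 4 else 3); E=∅; S=∅; K=[fun]⟩
[3] ⟨C=6; E=∅; S=∅; K=[if0 :: fun]⟩
[4] ⟨C=3; E=∅; S=∅; K=[fun]⟩
[5] ⟨C=1; E={p↦0}; S={0↦3}; K=∅⟩
→ final value 1

Answer: 1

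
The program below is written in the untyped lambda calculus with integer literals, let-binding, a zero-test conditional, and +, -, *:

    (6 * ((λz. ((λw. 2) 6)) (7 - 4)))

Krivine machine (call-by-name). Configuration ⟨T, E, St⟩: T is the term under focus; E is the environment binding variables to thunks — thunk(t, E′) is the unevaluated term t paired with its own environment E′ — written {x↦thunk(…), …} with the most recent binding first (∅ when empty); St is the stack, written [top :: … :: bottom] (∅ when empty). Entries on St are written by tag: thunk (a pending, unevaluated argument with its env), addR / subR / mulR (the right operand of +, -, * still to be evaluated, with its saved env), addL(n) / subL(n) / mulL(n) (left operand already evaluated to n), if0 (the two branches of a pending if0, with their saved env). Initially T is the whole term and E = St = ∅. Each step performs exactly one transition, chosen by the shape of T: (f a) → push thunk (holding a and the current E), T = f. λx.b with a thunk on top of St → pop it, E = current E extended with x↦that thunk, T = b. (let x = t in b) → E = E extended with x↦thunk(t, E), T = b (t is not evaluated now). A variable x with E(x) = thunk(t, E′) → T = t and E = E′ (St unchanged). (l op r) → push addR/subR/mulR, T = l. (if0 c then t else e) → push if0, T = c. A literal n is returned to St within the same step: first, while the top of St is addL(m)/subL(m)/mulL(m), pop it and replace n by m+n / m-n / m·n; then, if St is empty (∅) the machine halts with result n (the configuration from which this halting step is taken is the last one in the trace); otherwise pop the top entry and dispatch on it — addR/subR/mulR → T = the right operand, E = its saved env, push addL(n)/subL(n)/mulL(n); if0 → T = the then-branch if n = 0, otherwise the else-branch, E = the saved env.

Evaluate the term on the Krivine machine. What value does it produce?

t=0: [T=(6 * ((λz. ((λw. 2) 6)) (7 - 4))) | E=∅ | St=∅]
t=1: [T=6 | E=∅ | St=[mulR]]
t=2: [T=((λz. ((λw. 2) 6)) (7 - 4)) | E=∅ | St=[mulL(6)]]
t=3: [T=(λz. ((λw. 2) 6)) | E=∅ | St=[thunk :: mulL(6)]]
t=4: [T=((λw. 2) 6) | E={z↦thunk((7 - 4), ∅)} | St=[mulL(6)]]
t=5: [T=(λw. 2) | E={z↦thunk((7 - 4), ∅)} | St=[thunk :: mulL(6)]]
t=6: [T=2 | E={w↦thunk(6, {z↦thunk((7 - 4), ∅)}), z↦thunk((7 - 4), ∅)} | St=[mulL(6)]]
→ final value 12

Answer: 12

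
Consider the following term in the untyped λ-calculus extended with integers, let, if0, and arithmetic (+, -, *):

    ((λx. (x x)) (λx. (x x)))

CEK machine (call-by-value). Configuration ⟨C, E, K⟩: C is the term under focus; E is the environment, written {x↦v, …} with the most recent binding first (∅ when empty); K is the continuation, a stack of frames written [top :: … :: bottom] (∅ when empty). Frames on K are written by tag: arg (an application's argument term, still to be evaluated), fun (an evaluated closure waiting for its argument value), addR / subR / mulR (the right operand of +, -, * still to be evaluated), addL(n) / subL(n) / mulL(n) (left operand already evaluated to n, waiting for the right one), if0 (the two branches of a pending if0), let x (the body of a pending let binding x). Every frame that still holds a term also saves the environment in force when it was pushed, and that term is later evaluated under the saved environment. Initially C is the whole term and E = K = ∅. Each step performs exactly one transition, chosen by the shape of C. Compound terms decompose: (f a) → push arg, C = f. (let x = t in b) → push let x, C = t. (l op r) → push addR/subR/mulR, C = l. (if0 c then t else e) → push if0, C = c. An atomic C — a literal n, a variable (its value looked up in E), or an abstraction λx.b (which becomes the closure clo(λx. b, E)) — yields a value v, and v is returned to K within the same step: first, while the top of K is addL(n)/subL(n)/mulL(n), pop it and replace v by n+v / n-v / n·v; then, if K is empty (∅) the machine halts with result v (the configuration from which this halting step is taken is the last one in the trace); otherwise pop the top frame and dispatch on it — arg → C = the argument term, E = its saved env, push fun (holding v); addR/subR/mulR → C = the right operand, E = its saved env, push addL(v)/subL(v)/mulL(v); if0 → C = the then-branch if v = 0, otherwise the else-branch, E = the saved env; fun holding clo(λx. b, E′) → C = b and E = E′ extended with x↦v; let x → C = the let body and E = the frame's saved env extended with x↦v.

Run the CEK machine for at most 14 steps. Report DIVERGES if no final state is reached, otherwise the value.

step 0: <C=((λx. (x x)) (λx. (x x))), E=∅, K=∅>
step 1: <C=(λx. (x x)), E=∅, K=[arg]>
step 2: <C=(λx. (x x)), E=∅, K=[fun]>
step 3: <C=(x x), E={x↦clo(λx. (x x), ∅)}, K=∅>
step 4: <C=x, E={x↦clo(λx. (x x), ∅)}, K=[arg]>
step 5: <C=x, E={x↦clo(λx. (x x), ∅)}, K=[fun]>
… configuration repeats with period 3 (steps 3–5 recur indefinitely) …

Answer: DIVERGES (no final state within 14 steps)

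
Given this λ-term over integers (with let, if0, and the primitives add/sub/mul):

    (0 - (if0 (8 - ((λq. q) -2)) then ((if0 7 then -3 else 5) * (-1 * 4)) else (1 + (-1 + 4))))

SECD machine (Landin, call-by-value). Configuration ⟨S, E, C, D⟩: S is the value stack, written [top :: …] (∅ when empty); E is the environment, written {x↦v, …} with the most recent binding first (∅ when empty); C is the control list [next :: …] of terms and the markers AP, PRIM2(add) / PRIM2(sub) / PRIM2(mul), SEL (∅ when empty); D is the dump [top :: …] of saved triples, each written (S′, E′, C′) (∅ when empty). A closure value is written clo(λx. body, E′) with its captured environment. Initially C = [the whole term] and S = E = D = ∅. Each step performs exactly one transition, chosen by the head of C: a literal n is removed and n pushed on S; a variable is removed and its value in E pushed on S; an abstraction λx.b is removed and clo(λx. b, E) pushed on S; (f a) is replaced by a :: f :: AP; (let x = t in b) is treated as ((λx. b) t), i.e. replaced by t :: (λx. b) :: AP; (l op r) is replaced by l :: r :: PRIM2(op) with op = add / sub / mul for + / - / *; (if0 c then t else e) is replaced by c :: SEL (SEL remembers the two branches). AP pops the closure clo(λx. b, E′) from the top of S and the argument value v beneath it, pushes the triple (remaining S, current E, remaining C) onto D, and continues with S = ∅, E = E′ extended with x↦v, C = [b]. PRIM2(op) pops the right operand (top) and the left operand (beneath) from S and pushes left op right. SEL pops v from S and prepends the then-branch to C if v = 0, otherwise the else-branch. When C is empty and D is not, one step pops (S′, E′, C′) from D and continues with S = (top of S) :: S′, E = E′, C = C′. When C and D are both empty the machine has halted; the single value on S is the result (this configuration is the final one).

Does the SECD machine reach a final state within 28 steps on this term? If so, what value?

step 0: [S=∅ | E=∅ | C=[(0 - (if0 (8 - ((λq. q) -2)) then ((if0 7 then -3 else 5) * (-1 * 4)) else (1 + (-1 + 4))))] | D=∅]
step 1: [S=∅ | E=∅ | C=[0 :: (if0 (8 - ((λq. q) -2)) then ((if0 7 then -3 else 5) * (-1 * 4)) else (1 + (-1 + 4))) :: PRIM2(sub)] | D=∅]
step 2: [S=[0] | E=∅ | C=[(if0 (8 - ((λq. q) -2)) then ((if0 7 then -3 else 5) * (-1 * 4)) else (1 + (-1 + 4))) :: PRIM2(sub)] | D=∅]
step 3: [S=[0] | E=∅ | C=[(8 - ((λq. q) -2)) :: SEL :: PRIM2(sub)] | D=∅]
step 4: [S=[0] | E=∅ | C=[8 :: ((λq. q) -2) :: PRIM2(sub) :: SEL :: PRIM2(sub)] | D=∅]
step 5: [S=[8 :: 0] | E=∅ | C=[((λq. q) -2) :: PRIM2(sub) :: SEL :: PRIM2(sub)] | D=∅]
step 6: [S=[8 :: 0] | E=∅ | C=[-2 :: (λq. q) :: AP :: PRIM2(sub) :: SEL :: PRIM2(sub)] | D=∅]
step 7: [S=[-2 :: 8 :: 0] | E=∅ | C=[(λq. q) :: AP :: PRIM2(sub) :: SEL :: PRIM2(sub)] | D=∅]
step 8: [S=[clo(λq. q, ∅) :: -2 :: 8 :: 0] | E=∅ | C=[AP :: PRIM2(sub) :: SEL :: PRIM2(sub)] | D=∅]
step 9: [S=∅ | E={q↦-2} | C=[q] | D=[([8 :: 0], ∅, [PRIM2(sub) :: SEL :: PRIM2(sub)])]]
step 10: [S=[-2] | E={q↦-2} | C=∅ | D=[([8 :: 0], ∅, [PRIM2(sub) :: SEL :: PRIM2(sub)])]]
step 11: [S=[-2 :: 8 :: 0] | E=∅ | C=[PRIM2(sub) :: SEL :: PRIM2(sub)] | D=∅]
step 12: [S=[10 :: 0] | E=∅ | C=[SEL :: PRIM2(sub)] | D=∅]
step 13: [S=[0] | E=∅ | C=[(1 + (-1 + 4)) :: PRIM2(sub)] | D=∅]
step 14: [S=[0] | E=∅ | C=[1 :: (-1 + 4) :: PRIM2(add) :: PRIM2(sub)] | D=∅]
step 15: [S=[1 :: 0] | E=∅ | C=[(-1 + 4) :: PRIM2(add) :: PRIM2(sub)] | D=∅]
step 16: [S=[1 :: 0] | E=∅ | C=[-1 :: 4 :: PRIM2(add) :: PRIM2(add) :: PRIM2(sub)] | D=∅]
step 17: [S=[-1 :: 1 :: 0] | E=∅ | C=[4 :: PRIM2(add) :: PRIM2(add) :: PRIM2(sub)] | D=∅]
step 18: [S=[4 :: -1 :: 1 :: 0] | E=∅ | C=[PRIM2(add) :: PRIM2(add) :: PRIM2(sub)] | D=∅]
step 19: [S=[3 :: 1 :: 0] | E=∅ | C=[PRIM2(add) :: PRIM2(sub)] | D=∅]
step 20: [S=[4 :: 0] | E=∅ | C=[PRIM2(sub)] | D=∅]
step 21: [S=[-4] | E=∅ | C=∅ | D=∅]
→ final value -4

Answer: -4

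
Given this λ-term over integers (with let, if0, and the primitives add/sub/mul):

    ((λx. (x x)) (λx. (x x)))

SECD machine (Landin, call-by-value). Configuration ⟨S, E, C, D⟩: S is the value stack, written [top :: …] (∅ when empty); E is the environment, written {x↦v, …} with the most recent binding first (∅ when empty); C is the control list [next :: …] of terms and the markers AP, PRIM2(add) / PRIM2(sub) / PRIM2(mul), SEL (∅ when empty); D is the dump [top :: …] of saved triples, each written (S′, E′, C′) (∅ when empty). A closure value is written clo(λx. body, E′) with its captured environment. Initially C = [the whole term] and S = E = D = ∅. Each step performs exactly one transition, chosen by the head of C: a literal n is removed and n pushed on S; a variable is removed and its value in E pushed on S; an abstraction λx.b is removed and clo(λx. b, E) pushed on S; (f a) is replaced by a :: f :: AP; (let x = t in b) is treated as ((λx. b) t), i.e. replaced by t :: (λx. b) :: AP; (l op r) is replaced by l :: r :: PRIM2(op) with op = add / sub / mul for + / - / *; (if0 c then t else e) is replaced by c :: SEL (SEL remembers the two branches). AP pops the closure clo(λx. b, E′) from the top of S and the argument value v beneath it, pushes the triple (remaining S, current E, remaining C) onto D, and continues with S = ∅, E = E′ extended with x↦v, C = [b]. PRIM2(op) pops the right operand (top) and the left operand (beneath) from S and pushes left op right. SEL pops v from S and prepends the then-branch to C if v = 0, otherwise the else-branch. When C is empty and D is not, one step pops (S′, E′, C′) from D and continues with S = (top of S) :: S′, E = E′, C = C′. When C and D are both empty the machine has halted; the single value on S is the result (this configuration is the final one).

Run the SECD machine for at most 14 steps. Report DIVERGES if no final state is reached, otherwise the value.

[0] ⟨S=∅; E=∅; C=[((λx. (x x)) (λx. (x x)))]; D=∅⟩
[1] ⟨S=∅; E=∅; C=[(λx. (x x)) :: (λx. (x x)) :: AP]; D=∅⟩
[2] ⟨S=[clo(λx. (x x), ∅)]; E=∅; C=[(λx. (x x)) :: AP]; D=∅⟩
[3] ⟨S=[clo(λx. (x x), ∅) :: clo(λx. (x x), ∅)]; E=∅; C=[AP]; D=∅⟩
[4] ⟨S=∅; E={x↦clo(λx. (x x), ∅)}; C=[(x x)]; D=[(∅, ∅, ∅)]⟩
[5] ⟨S=∅; E={x↦clo(λx. (x x), ∅)}; C=[x :: x :: AP]; D=[(∅, ∅, ∅)]⟩
[6] ⟨S=[clo(λx. (x x), ∅)]; E={x↦clo(λx. (x x), ∅)}; C=[x :: AP]; D=[(∅, ∅, ∅)]⟩
[7] ⟨S=[clo(λx. (x x), ∅) :: clo(λx. (x x), ∅)]; E={x↦clo(λx. (x x), ∅)}; C=[AP]; D=[(∅, ∅, ∅)]⟩
[8] ⟨S=∅; E={x↦clo(λx. (x x), ∅)}; C=[(x x)]; D=[(∅, {x↦clo(λx. (x x), ∅)}, ∅) :: (∅, ∅, ∅)]⟩
[9] ⟨S=∅; E={x↦clo(λx. (x x), ∅)}; C=[x :: x :: AP]; D=[(∅, {x↦clo(λx. (x x), ∅)}, ∅) :: (∅, ∅, ∅)]⟩
[10] ⟨S=[clo(λx. (x x), ∅)]; E={x↦clo(λx. (x x), ∅)}; C=[x :: AP]; D=[(∅, {x↦clo(λx. (x x), ∅)}, ∅) :: (∅, ∅, ∅)]⟩
[11] ⟨S=[clo(λx. (x x), ∅) :: clo(λx. (x x), ∅)]; E={x↦clo(λx. (x x), ∅)}; C=[AP]; D=[(∅, {x↦clo(λx. (x x), ∅)}, ∅) :: (∅, ∅, ∅)]⟩
[12] ⟨S=∅; E={x↦clo(λx. (x x), ∅)}; C=[(x x)]; D=[(∅, {x↦clo(λx. (x x), ∅)}, ∅) :: (∅, {x↦clo(λx. (x x), ∅)}, ∅) :: (∅, ∅, ∅)]⟩
[13] ⟨S=∅; E={x↦clo(λx. (x x), ∅)}; C=[x :: x :: AP]; D=[(∅, {x↦clo(λx. (x x), ∅)}, ∅) :: (∅, {x↦clo(λx. (x x), ∅)}, ∅) :: (∅, ∅, ∅)]⟩
[14] ⟨S=[clo(λx. (x x), ∅)]; E={x↦clo(λx. (x x), ∅)}; C=[x :: AP]; D=[(∅, {x↦clo(λx. (x x), ∅)}, ∅) :: (∅, {x↦clo(λx. (x x), ∅)}, ∅) :: (∅, ∅, ∅)]⟩
→ 14 transitions taken and the configuration is still not final: no result within 14 steps

Answer: DIVERGES (no final state within 14 steps)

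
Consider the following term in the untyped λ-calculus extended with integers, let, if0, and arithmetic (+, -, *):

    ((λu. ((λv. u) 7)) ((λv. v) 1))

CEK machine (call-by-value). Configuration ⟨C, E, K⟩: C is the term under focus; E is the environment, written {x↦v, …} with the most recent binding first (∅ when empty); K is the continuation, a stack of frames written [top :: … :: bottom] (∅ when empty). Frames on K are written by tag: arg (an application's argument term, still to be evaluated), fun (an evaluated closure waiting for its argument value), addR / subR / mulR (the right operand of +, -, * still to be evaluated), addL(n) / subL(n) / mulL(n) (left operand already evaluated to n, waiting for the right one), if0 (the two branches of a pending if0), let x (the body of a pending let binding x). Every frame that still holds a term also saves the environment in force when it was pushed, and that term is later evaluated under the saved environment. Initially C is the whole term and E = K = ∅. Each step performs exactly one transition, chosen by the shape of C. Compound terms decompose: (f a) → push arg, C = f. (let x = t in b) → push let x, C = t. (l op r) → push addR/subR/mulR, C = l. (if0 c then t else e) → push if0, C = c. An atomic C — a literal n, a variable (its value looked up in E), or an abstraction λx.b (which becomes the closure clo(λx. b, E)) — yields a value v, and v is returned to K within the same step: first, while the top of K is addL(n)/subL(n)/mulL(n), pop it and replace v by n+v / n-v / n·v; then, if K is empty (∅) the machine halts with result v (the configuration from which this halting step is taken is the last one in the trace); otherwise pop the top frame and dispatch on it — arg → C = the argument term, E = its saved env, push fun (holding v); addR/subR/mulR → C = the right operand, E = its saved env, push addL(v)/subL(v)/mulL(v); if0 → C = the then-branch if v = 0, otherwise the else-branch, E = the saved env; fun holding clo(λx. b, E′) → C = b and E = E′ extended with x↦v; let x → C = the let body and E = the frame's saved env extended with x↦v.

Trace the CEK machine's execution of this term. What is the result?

Answer: 1

Machine steps:
step 0: [C=((λu. ((λv. u) 7)) ((λv. v) 1)) | E=∅ | K=∅]
step 1: [C=(λu. ((λv. u) 7)) | E=∅ | K=[arg]]
step 2: [C=((λv. v) 1) | E=∅ | K=[fun]]
step 3: [C=(λv. v) | E=∅ | K=[arg :: fun]]
step 4: [C=1 | E=∅ | K=[fun :: fun]]
step 5: [C=v | E={v↦1} | K=[fun]]
step 6: [C=((λv. u) 7) | E={u↦1} | K=∅]
step 7: [C=(λv. u) | E={u↦1} | K=[arg]]
step 8: [C=7 | E={u↦1} | K=[fun]]
step 9: [C=u | E={v↦7, u↦1} | K=∅]
→ final value 1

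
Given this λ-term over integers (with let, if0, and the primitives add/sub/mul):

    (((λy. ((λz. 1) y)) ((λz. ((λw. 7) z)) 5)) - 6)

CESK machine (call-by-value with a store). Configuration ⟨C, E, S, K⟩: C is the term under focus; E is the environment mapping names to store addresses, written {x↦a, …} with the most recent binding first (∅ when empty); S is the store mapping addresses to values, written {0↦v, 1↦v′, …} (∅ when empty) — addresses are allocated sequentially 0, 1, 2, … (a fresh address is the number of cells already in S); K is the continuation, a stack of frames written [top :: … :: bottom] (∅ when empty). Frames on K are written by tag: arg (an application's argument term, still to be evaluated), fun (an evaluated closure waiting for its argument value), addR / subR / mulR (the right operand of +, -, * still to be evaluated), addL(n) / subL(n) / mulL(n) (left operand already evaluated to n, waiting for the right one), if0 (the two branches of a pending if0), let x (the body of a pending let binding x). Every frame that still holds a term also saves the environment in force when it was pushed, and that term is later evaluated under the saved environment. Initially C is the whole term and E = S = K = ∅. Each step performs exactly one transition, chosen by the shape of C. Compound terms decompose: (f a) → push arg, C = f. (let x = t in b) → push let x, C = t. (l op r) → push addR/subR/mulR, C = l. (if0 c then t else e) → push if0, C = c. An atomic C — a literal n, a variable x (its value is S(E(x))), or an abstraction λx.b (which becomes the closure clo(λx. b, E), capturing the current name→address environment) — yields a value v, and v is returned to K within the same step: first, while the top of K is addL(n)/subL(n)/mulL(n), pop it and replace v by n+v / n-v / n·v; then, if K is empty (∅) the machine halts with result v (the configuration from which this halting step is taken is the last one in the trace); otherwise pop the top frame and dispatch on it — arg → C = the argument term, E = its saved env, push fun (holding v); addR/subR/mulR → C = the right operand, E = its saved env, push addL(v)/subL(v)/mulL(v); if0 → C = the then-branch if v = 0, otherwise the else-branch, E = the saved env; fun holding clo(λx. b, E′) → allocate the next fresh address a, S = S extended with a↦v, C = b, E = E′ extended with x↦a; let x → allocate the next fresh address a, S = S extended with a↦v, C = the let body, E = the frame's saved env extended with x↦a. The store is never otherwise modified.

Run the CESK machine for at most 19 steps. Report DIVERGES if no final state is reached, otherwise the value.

Answer: -5

Machine steps:
step 0: <C=(((λy. ((λz. 1) y)) ((λz. ((λw. 7) z)) 5)) - 6), E=∅, S=∅, K=∅>
step 1: <C=((λy. ((λz. 1) y)) ((λz. ((λw. 7) z)) 5)), E=∅, S=∅, K=[subR]>
step 2: <C=(λy. ((λz. 1) y)), E=∅, S=∅, K=[arg :: subR]>
step 3: <C=((λz. ((λw. 7) z)) 5), E=∅, S=∅, K=[fun :: subR]>
step 4: <C=(λz. ((λw. 7) z)), E=∅, S=∅, K=[arg :: fun :: subR]>
step 5: <C=5, E=∅, S=∅, K=[fun :: fun :: subR]>
step 6: <C=((λw. 7) z), E={z↦0}, S={0↦5}, K=[fun :: subR]>
step 7: <C=(λw. 7), E={z↦0}, S={0↦5}, K=[arg :: fun :: subR]>
step 8: <C=z, E={z↦0}, S={0↦5}, K=[fun :: fun :: subR]>
step 9: <C=7, E={w↦1, z↦0}, S={0↦5, 1↦5}, K=[fun :: subR]>
step 10: <C=((λz. 1) y), E={y↦2}, S={0↦5, 1↦5, 2↦7}, K=[subR]>
step 11: <C=(λz. 1), E={y↦2}, S={0↦5, 1↦5, 2↦7}, K=[arg :: subR]>
step 12: <C=y, E={y↦2}, S={0↦5, 1↦5, 2↦7}, K=[fun :: subR]>
step 13: <C=1, E={z↦3, y↦2}, S={0↦5, 1↦5, 2↦7, 3↦7}, K=[subR]>
step 14: <C=6, E=∅, S={0↦5, 1↦5, 2↦7, 3↦7}, K=[subL(1)]>
→ final value -5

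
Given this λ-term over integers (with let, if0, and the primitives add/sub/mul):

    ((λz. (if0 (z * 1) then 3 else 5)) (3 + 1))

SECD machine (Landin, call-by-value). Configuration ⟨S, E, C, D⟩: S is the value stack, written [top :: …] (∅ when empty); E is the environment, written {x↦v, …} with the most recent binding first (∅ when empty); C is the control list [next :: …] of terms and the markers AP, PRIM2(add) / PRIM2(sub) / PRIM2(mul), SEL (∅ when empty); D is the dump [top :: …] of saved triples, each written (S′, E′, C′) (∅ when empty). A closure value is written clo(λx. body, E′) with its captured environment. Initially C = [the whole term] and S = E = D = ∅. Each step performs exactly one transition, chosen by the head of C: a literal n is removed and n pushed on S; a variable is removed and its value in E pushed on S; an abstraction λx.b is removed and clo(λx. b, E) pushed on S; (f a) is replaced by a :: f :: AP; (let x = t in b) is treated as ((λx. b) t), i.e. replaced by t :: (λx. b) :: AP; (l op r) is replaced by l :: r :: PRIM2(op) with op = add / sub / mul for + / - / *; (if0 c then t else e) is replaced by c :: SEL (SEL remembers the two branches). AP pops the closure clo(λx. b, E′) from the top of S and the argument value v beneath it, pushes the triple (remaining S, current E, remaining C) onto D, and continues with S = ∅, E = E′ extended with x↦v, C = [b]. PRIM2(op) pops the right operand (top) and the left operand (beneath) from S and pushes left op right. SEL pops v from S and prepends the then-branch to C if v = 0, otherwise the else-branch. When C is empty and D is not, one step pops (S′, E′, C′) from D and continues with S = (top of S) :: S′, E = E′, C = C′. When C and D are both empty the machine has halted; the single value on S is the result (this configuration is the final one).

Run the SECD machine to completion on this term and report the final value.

[0] ⟨S=∅; E=∅; C=[((λz. (if0 (z * 1) then 3 else 5)) (3 + 1))]; D=∅⟩
[1] ⟨S=∅; E=∅; C=[(3 + 1) :: (λz. (if0 (z * 1) then 3 else 5)) :: AP]; D=∅⟩
[2] ⟨S=∅; E=∅; C=[3 :: 1 :: PRIM2(add) :: (λz. (if0 (z * 1) then 3 else 5)) :: AP]; D=∅⟩
[3] ⟨S=[3]; E=∅; C=[1 :: PRIM2(add) :: (λz. (if0 (z * 1) then 3 else 5)) :: AP]; D=∅⟩
[4] ⟨S=[1 :: 3]; E=∅; C=[PRIM2(add) :: (λz. (if0 (z * 1) then 3 else 5)) :: AP]; D=∅⟩
[5] ⟨S=[4]; E=∅; C=[(λz. (if0 (z * 1) then 3 else 5)) :: AP]; D=∅⟩
[6] ⟨S=[clo(λz. (if0 (z * 1) then 3 else 5), ∅) :: 4]; E=∅; C=[AP]; D=∅⟩
[7] ⟨S=∅; E={z↦4}; C=[(if0 (z * 1) then 3 else 5)]; D=[(∅, ∅, ∅)]⟩
[8] ⟨S=∅; E={z↦4}; C=[(z * 1) :: SEL]; D=[(∅, ∅, ∅)]⟩
[9] ⟨S=∅; E={z↦4}; C=[z :: 1 :: PRIM2(mul) :: SEL]; D=[(∅, ∅, ∅)]⟩
[10] ⟨S=[4]; E={z↦4}; C=[1 :: PRIM2(mul) :: SEL]; D=[(∅, ∅, ∅)]⟩
[11] ⟨S=[1 :: 4]; E={z↦4}; C=[PRIM2(mul) :: SEL]; D=[(∅, ∅, ∅)]⟩
[12] ⟨S=[4]; E={z↦4}; C=[SEL]; D=[(∅, ∅, ∅)]⟩
[13] ⟨S=∅; E={z↦4}; C=[5]; D=[(∅, ∅, ∅)]⟩
[14] ⟨S=[5]; E={z↦4}; C=∅; D=[(∅, ∅, ∅)]⟩
[15] ⟨S=[5]; E=∅; C=∅; D=∅⟩
→ final value 5

Answer: 5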